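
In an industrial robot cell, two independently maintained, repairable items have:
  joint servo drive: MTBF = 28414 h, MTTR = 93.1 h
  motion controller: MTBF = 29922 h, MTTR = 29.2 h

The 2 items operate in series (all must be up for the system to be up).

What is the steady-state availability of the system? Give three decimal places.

0.996

A(joint servo drive) = MTBF/(MTBF+MTTR) = 28414/(28414+93.1) = 0.996734
A(motion controller) = MTBF/(MTBF+MTTR) = 29922/(29922+29.2) = 0.999025
Series availability: 0.996734 × 0.999025 = 0.996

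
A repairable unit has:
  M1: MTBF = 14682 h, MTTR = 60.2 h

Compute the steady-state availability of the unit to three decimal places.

0.996

A(M1) = MTBF/(MTBF+MTTR) = 14682/(14682+60.2) = 0.996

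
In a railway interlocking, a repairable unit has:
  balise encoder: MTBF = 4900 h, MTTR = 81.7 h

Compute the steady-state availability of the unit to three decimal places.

A(balise encoder) = MTBF/(MTBF+MTTR) = 4900/(4900+81.7) = 0.984

0.984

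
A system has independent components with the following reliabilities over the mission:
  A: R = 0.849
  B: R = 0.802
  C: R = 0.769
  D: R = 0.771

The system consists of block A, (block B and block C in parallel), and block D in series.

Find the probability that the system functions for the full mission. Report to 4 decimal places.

Parallel (B and C): 1 − (1 − 0.802000)(1 − 0.769000) = 0.954262
Series (A, [0.954262], and D): 0.849000 × 0.954262 × 0.771000 = 0.6246

0.6246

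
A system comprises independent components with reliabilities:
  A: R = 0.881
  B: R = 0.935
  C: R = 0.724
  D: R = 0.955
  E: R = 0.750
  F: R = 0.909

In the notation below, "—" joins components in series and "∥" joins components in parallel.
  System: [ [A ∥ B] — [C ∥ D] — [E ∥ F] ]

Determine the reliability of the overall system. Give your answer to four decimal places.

0.9576

Parallel (A and B): 1 − (1 − 0.881000)(1 − 0.935000) = 0.992265
Parallel (C and D): 1 − (1 − 0.724000)(1 − 0.955000) = 0.987580
Parallel (E and F): 1 − (1 − 0.750000)(1 − 0.909000) = 0.977250
Series ([0.992265], [0.987580], and [0.977250]): 0.992265 × 0.987580 × 0.977250 = 0.9576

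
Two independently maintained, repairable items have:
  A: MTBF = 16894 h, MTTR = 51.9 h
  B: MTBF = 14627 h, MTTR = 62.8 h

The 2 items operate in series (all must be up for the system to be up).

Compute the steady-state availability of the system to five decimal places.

0.99268

A(A) = MTBF/(MTBF+MTTR) = 16894/(16894+51.9) = 0.996937
A(B) = MTBF/(MTBF+MTTR) = 14627/(14627+62.8) = 0.995725
Series availability: 0.996937 × 0.995725 = 0.99268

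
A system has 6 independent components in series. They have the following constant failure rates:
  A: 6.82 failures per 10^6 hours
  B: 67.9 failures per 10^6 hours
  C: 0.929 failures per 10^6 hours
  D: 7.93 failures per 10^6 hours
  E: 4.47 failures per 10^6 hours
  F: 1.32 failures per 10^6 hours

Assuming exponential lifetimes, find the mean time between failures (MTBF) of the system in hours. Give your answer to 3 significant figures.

Series of exponential components: λ_sys = Σ λ_i
λ_sys = 0.00000682 + 0.0000679 + 0.000000929 + 0.00000793 + 0.00000447 + 0.00000132 = 8.9369e-05 /h
MTBF = 1 / λ_sys = 11200 h

11200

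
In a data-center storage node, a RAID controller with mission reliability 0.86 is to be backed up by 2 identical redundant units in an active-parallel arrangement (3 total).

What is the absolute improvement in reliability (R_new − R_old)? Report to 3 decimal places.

0.137

R_before = 0.86
R_after = 1 − (1 − 0.86)^3 = 0.997
ΔR = 0.997 − 0.86 = 0.137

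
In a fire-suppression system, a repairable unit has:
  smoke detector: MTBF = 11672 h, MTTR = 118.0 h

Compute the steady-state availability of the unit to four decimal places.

A(smoke detector) = MTBF/(MTBF+MTTR) = 11672/(11672+118.0) = 0.9900

0.9900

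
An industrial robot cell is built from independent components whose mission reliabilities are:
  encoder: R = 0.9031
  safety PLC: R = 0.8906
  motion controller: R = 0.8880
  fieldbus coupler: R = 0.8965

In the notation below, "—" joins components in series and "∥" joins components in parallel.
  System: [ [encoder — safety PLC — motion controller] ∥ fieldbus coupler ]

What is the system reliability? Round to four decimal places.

Series (encoder, safety PLC, and motion controller): 0.903100 × 0.890600 × 0.888000 = 0.714219
Parallel ([0.714219] and fieldbus coupler): 1 − (1 − 0.714219)(1 − 0.896500) = 0.9704

0.9704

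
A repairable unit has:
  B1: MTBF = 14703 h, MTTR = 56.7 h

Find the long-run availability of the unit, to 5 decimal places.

0.99616

A(B1) = MTBF/(MTBF+MTTR) = 14703/(14703+56.7) = 0.99616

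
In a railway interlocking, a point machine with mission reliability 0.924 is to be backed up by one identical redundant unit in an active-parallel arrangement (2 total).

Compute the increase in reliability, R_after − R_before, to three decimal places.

R_before = 0.924
R_after = 1 − (1 − 0.924)^2 = 0.994
ΔR = 0.994 − 0.924 = 0.070

0.070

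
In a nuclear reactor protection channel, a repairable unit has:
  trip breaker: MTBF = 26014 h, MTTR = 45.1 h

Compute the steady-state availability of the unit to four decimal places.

0.9983

A(trip breaker) = MTBF/(MTBF+MTTR) = 26014/(26014+45.1) = 0.9983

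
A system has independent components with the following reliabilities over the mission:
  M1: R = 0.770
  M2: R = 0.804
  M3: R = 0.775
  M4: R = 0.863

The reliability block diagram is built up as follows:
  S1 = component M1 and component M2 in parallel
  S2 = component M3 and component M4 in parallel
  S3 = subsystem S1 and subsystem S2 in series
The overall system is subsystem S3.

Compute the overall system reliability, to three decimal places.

0.925

Parallel (M1 and M2): 1 − (1 − 0.77000)(1 − 0.80400) = 0.95492
Parallel (M3 and M4): 1 − (1 − 0.77500)(1 − 0.86300) = 0.96918
Series ([0.95492] and [0.96918]): 0.95492 × 0.96918 = 0.925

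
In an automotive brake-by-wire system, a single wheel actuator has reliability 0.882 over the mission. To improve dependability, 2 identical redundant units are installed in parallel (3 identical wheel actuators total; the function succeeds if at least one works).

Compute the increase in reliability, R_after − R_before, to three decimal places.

R_before = 0.882
R_after = 1 − (1 − 0.882)^3 = 0.998
ΔR = 0.998 − 0.882 = 0.116

0.116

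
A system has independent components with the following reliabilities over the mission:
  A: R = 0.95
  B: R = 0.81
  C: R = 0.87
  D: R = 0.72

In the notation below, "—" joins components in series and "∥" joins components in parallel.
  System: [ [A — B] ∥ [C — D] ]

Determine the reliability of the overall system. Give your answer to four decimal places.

Series (A and B): 0.950000 × 0.810000 = 0.769500
Series (C and D): 0.870000 × 0.720000 = 0.626400
Parallel ([0.769500] and [0.626400]): 1 − (1 − 0.769500)(1 − 0.626400) = 0.9139

0.9139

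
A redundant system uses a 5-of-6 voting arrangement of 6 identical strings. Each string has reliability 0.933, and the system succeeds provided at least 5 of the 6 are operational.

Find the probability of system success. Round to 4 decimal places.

R = Σ_{i=5}^{6} C(6,i) p^i (1−p)^{6−i} with p = 0.933
C(6,5)·0.933^5·0.067^1 = 0.284207
C(6,6)·0.933^6·0.067^0 = 0.659614
Sum = 0.9438

0.9438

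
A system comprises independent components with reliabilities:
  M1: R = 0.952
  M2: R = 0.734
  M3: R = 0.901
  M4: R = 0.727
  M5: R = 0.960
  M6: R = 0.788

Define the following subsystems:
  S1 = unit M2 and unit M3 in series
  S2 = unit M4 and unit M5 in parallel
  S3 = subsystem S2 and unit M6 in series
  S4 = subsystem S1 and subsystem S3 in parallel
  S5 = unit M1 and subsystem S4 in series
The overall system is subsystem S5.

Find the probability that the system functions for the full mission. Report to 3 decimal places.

Series (M2 and M3): 0.73400 × 0.90100 = 0.66133
Parallel (M4 and M5): 1 − (1 − 0.72700)(1 − 0.96000) = 0.98908
Series ([0.98908] and M6): 0.98908 × 0.78800 = 0.77940
Parallel ([0.66133] and [0.77940]): 1 − (1 − 0.66133)(1 − 0.77940) = 0.92529
Series (M1 and [0.92529]): 0.95200 × 0.92529 = 0.881

0.881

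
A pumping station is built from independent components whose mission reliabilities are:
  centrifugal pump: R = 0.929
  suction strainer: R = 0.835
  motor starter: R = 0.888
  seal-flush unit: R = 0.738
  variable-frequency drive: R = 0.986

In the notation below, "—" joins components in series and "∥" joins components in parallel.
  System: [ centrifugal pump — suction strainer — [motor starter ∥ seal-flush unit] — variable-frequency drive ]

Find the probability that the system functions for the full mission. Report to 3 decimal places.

Parallel (motor starter and seal-flush unit): 1 − (1 − 0.88800)(1 − 0.73800) = 0.97066
Series (centrifugal pump, suction strainer, [0.97066], and variable-frequency drive): 0.92900 × 0.83500 × 0.97066 × 0.98600 = 0.742

0.742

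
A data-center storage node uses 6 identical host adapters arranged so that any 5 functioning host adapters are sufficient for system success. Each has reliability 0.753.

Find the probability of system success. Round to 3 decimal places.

0.541

R = Σ_{i=5}^{6} C(6,i) p^i (1−p)^{6−i} with p = 0.753
C(6,5)·0.753^5·0.247^1 = 0.35878
C(6,6)·0.753^6·0.247^0 = 0.18229
Sum = 0.541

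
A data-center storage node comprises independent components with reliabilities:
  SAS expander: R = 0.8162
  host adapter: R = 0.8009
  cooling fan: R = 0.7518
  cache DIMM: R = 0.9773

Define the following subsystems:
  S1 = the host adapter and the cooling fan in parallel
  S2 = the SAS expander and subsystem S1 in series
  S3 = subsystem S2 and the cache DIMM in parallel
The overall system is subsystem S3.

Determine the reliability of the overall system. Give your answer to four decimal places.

Parallel (host adapter and cooling fan): 1 − (1 − 0.800900)(1 − 0.751800) = 0.950583
Series (SAS expander and [0.950583]): 0.816200 × 0.950583 = 0.775866
Parallel ([0.775866] and cache DIMM): 1 − (1 − 0.775866)(1 − 0.977300) = 0.9949

0.9949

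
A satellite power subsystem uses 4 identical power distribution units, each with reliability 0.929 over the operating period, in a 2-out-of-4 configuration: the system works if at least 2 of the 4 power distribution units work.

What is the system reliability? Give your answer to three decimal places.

R = Σ_{i=2}^{4} C(4,i) p^i (1−p)^{4−i} with p = 0.929
C(4,2)·0.929^2·0.071^2 = 0.02610
C(4,3)·0.929^3·0.071^1 = 0.22770
C(4,4)·0.929^4·0.071^0 = 0.74484
Sum = 0.999

0.999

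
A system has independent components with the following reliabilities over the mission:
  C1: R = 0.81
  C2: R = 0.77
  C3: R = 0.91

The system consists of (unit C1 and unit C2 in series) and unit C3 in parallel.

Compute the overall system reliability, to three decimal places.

Series (C1 and C2): 0.81000 × 0.77000 = 0.62370
Parallel ([0.62370] and C3): 1 − (1 − 0.62370)(1 − 0.91000) = 0.966

0.966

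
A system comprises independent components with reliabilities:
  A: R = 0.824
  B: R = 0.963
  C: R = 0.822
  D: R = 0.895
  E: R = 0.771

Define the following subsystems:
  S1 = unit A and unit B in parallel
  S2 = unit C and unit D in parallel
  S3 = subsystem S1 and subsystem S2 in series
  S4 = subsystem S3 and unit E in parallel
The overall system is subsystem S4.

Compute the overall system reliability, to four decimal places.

0.9943

Parallel (A and B): 1 − (1 − 0.824000)(1 − 0.963000) = 0.993488
Parallel (C and D): 1 − (1 − 0.822000)(1 − 0.895000) = 0.981310
Series ([0.993488] and [0.981310]): 0.993488 × 0.981310 = 0.974920
Parallel ([0.974920] and E): 1 − (1 − 0.974920)(1 − 0.771000) = 0.9943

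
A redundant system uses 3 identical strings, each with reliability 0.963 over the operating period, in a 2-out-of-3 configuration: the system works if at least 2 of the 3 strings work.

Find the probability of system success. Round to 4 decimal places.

0.9960

R = Σ_{i=2}^{3} C(3,i) p^i (1−p)^{3−i} with p = 0.963
C(3,2)·0.963^2·0.037^1 = 0.102938
C(3,3)·0.963^3·0.037^0 = 0.893056
Sum = 0.9960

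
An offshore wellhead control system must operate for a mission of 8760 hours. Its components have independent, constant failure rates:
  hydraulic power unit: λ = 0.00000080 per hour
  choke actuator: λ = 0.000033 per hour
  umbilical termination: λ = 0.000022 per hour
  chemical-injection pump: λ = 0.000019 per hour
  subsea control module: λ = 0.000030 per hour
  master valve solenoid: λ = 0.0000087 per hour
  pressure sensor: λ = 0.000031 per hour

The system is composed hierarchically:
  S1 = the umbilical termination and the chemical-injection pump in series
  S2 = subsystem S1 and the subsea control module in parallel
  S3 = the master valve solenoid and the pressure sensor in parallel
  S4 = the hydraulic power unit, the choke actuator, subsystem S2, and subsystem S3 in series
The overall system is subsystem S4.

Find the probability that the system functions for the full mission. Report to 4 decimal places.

R(hydraulic power unit) = exp(−0.00000080 × 8760) = 0.993016
R(choke actuator) = exp(−0.000033 × 8760) = 0.748952
R(umbilical termination) = exp(−0.000022 × 8760) = 0.824713
R(chemical-injection pump) = exp(−0.000019 × 8760) = 0.846674
R(subsea control module) = exp(−0.000030 × 8760) = 0.768896
R(master valve solenoid) = exp(−0.0000087 × 8760) = 0.926620
R(pressure sensor) = exp(−0.000031 × 8760) = 0.762190
Series (umbilical termination and chemical-injection pump): 0.824713 × 0.846674 = 0.698263
Parallel ([0.698263] and subsea control module): 1 − (1 − 0.698263)(1 − 0.768896) = 0.930267
Parallel (master valve solenoid and pressure sensor): 1 − (1 − 0.926620)(1 − 0.762190) = 0.982550
Series (hydraulic power unit, choke actuator, [0.930267], and [0.982550]): 0.993016 × 0.748952 × 0.930267 × 0.982550 = 0.6798

0.6798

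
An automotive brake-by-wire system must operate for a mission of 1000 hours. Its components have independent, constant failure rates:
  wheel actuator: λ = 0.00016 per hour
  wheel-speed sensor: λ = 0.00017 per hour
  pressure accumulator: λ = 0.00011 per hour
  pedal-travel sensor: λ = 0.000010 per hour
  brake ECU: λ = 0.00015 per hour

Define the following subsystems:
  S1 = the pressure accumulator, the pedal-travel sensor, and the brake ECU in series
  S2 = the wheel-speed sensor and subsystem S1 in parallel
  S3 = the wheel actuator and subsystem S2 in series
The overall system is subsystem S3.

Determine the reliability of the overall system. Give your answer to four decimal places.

R(wheel actuator) = exp(−0.00016 × 1000) = 0.852144
R(wheel-speed sensor) = exp(−0.00017 × 1000) = 0.843665
R(pressure accumulator) = exp(−0.00011 × 1000) = 0.895834
R(pedal-travel sensor) = exp(−0.000010 × 1000) = 0.990050
R(brake ECU) = exp(−0.00015 × 1000) = 0.860708
Series (pressure accumulator, pedal-travel sensor, and brake ECU): 0.895834 × 0.990050 × 0.860708 = 0.763380
Parallel (wheel-speed sensor and [0.763380]): 1 − (1 − 0.843665)(1 − 0.763380) = 0.963008
Series (wheel actuator and [0.963008]): 0.852144 × 0.963008 = 0.8206

0.8206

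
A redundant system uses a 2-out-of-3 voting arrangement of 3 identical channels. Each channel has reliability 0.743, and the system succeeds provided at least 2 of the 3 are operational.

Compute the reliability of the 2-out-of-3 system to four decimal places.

R = Σ_{i=2}^{3} C(3,i) p^i (1−p)^{3−i} with p = 0.743
C(3,2)·0.743^2·0.257^1 = 0.425630
C(3,3)·0.743^3·0.257^0 = 0.410172
Sum = 0.8358

0.8358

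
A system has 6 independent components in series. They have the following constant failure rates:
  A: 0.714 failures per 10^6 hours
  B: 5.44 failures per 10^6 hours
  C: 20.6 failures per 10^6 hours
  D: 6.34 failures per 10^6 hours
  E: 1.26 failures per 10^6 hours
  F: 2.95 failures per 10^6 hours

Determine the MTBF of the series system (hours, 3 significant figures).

26800

Series of exponential components: λ_sys = Σ λ_i
λ_sys = 0.000000714 + 0.00000544 + 0.0000206 + 0.00000634 + 0.00000126 + 0.00000295 = 3.7304e-05 /h
MTBF = 1 / λ_sys = 26800 h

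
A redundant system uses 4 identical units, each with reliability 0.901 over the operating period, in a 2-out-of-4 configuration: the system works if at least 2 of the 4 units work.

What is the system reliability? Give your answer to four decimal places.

R = Σ_{i=2}^{4} C(4,i) p^i (1−p)^{4−i} with p = 0.901
C(4,2)·0.901^2·0.099^2 = 0.047739
C(4,3)·0.901^3·0.099^1 = 0.289647
C(4,4)·0.901^4·0.099^0 = 0.659021
Sum = 0.9964

0.9964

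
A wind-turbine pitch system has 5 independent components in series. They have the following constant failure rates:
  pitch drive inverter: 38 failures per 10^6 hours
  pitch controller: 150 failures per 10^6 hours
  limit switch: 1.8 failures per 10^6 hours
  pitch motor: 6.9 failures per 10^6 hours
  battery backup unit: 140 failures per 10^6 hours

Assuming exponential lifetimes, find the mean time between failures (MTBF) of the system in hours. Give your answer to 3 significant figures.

Series of exponential components: λ_sys = Σ λ_i
λ_sys = 0.000038 + 0.00015 + 0.0000018 + 0.0000069 + 0.00014 = 3.3670e-04 /h
MTBF = 1 / λ_sys = 2970 h

2970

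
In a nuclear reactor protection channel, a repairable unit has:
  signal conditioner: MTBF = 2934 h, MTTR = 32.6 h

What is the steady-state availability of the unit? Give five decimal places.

0.98901

A(signal conditioner) = MTBF/(MTBF+MTTR) = 2934/(2934+32.6) = 0.98901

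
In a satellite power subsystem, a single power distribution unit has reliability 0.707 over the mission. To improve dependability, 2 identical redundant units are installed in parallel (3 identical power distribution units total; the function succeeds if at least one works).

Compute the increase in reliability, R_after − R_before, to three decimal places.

R_before = 0.707
R_after = 1 − (1 − 0.707)^3 = 0.975
ΔR = 0.975 − 0.707 = 0.268

0.268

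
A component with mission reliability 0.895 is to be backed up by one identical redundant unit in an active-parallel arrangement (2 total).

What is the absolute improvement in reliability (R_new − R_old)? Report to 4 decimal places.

0.0940

R_before = 0.895
R_after = 1 − (1 − 0.895)^2 = 0.9890
ΔR = 0.9890 − 0.895 = 0.0940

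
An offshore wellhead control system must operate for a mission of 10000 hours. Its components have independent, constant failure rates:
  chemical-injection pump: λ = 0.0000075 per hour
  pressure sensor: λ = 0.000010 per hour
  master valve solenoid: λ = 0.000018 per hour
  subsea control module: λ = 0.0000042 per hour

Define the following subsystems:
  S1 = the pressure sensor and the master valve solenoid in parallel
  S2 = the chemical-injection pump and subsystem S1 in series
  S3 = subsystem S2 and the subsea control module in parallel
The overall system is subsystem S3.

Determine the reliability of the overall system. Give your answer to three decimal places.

R(chemical-injection pump) = exp(−0.0000075 × 10000) = 0.92774
R(pressure sensor) = exp(−0.000010 × 10000) = 0.90484
R(master valve solenoid) = exp(−0.000018 × 10000) = 0.83527
R(subsea control module) = exp(−0.0000042 × 10000) = 0.95887
Parallel (pressure sensor and master valve solenoid): 1 − (1 − 0.90484)(1 − 0.83527) = 0.98432
Series (chemical-injection pump and [0.98432]): 0.92774 × 0.98432 = 0.91319
Parallel ([0.91319] and subsea control module): 1 − (1 − 0.91319)(1 − 0.95887) = 0.996

0.996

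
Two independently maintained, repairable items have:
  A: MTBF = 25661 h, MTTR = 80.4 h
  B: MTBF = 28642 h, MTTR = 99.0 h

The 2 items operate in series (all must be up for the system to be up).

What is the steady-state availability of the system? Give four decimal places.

A(A) = MTBF/(MTBF+MTTR) = 25661/(25661+80.4) = 0.996877
A(B) = MTBF/(MTBF+MTTR) = 28642/(28642+99.0) = 0.996555
Series availability: 0.996877 × 0.996555 = 0.9934

0.9934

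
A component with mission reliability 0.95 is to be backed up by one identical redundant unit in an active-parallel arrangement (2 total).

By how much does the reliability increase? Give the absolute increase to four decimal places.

R_before = 0.95
R_after = 1 − (1 − 0.95)^2 = 0.9975
ΔR = 0.9975 − 0.95 = 0.0475

0.0475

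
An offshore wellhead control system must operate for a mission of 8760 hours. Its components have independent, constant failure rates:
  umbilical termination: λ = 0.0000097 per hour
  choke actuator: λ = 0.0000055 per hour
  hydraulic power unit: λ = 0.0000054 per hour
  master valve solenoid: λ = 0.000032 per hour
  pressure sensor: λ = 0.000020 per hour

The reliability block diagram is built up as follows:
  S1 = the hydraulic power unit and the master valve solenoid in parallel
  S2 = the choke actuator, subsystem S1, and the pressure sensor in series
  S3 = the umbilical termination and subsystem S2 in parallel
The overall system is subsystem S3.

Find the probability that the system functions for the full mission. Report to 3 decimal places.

0.983

R(umbilical termination) = exp(−0.0000097 × 8760) = 0.91854
R(choke actuator) = exp(−0.0000055 × 8760) = 0.95296
R(hydraulic power unit) = exp(−0.0000054 × 8760) = 0.95380
R(master valve solenoid) = exp(−0.000032 × 8760) = 0.75554
R(pressure sensor) = exp(−0.000020 × 8760) = 0.83929
Parallel (hydraulic power unit and master valve solenoid): 1 − (1 − 0.95380)(1 − 0.75554) = 0.98871
Series (choke actuator, [0.98871], and pressure sensor): 0.95296 × 0.98871 × 0.83929 = 0.79078
Parallel (umbilical termination and [0.79078]): 1 − (1 − 0.91854)(1 − 0.79078) = 0.983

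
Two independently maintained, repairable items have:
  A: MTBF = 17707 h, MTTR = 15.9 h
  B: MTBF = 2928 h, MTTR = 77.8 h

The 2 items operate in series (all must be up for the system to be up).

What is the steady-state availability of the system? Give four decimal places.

A(A) = MTBF/(MTBF+MTTR) = 17707/(17707+15.9) = 0.999103
A(B) = MTBF/(MTBF+MTTR) = 2928/(2928+77.8) = 0.974117
Series availability: 0.999103 × 0.974117 = 0.9732

0.9732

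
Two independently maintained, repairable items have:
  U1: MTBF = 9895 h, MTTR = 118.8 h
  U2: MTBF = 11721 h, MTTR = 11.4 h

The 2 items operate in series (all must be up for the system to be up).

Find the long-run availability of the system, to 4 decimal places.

0.9872

A(U1) = MTBF/(MTBF+MTTR) = 9895/(9895+118.8) = 0.988136
A(U2) = MTBF/(MTBF+MTTR) = 11721/(11721+11.4) = 0.999028
Series availability: 0.988136 × 0.999028 = 0.9872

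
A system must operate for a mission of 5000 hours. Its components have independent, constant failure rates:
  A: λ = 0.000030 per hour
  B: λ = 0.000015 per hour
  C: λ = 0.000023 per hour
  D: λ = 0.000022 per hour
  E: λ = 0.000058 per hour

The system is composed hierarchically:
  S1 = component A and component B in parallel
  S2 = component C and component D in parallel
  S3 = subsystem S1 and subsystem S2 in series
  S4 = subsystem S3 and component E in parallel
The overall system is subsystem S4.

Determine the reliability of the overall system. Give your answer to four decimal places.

R(A) = exp(−0.000030 × 5000) = 0.860708
R(B) = exp(−0.000015 × 5000) = 0.927743
R(C) = exp(−0.000023 × 5000) = 0.891366
R(D) = exp(−0.000022 × 5000) = 0.895834
R(E) = exp(−0.000058 × 5000) = 0.748264
Parallel (A and B): 1 − (1 − 0.860708)(1 − 0.927743) = 0.989935
Parallel (C and D): 1 − (1 − 0.891366)(1 − 0.895834) = 0.988684
Series ([0.989935] and [0.988684]): 0.989935 × 0.988684 = 0.978733
Parallel ([0.978733] and E): 1 − (1 − 0.978733)(1 − 0.748264) = 0.9946

0.9946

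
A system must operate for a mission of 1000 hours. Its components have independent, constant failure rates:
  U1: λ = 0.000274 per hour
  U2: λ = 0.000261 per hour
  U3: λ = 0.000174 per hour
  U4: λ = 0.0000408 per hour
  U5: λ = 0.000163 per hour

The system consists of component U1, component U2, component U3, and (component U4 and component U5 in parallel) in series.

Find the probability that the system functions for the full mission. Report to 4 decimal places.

R(U1) = exp(−0.000274 × 1000) = 0.760332
R(U2) = exp(−0.000261 × 1000) = 0.770281
R(U3) = exp(−0.000174 × 1000) = 0.840297
R(U4) = exp(−0.0000408 × 1000) = 0.960021
R(U5) = exp(−0.000163 × 1000) = 0.849591
Parallel (U4 and U5): 1 − (1 − 0.960021)(1 − 0.849591) = 0.993987
Series (U1, U2, U3, and [0.993987]): 0.760332 × 0.770281 × 0.840297 × 0.993987 = 0.4892

0.4892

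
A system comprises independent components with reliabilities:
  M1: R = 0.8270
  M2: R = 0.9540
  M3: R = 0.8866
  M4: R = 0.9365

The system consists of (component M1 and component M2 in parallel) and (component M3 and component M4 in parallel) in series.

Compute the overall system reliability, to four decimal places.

0.9849

Parallel (M1 and M2): 1 − (1 − 0.827000)(1 − 0.954000) = 0.992042
Parallel (M3 and M4): 1 − (1 − 0.886600)(1 − 0.936500) = 0.992799
Series ([0.992042] and [0.992799]): 0.992042 × 0.992799 = 0.9849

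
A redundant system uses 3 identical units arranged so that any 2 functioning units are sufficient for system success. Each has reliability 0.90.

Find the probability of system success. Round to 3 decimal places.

0.972

R = Σ_{i=2}^{3} C(3,i) p^i (1−p)^{3−i} with p = 0.90
C(3,2)·0.90^2·0.10^1 = 0.24300
C(3,3)·0.90^3·0.10^0 = 0.72900
Sum = 0.972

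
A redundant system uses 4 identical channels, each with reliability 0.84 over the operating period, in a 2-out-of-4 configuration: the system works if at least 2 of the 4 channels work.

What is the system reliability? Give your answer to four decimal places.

0.9856

R = Σ_{i=2}^{4} C(4,i) p^i (1−p)^{4−i} with p = 0.84
C(4,2)·0.84^2·0.16^2 = 0.108380
C(4,3)·0.84^3·0.16^1 = 0.379331
C(4,4)·0.84^4·0.16^0 = 0.497871
Sum = 0.9856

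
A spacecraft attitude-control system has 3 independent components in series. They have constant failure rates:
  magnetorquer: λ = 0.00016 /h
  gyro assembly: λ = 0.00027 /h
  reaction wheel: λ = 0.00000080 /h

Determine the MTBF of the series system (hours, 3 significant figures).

2320

Series of exponential components: λ_sys = Σ λ_i
λ_sys = 0.00016 + 0.00027 + 0.00000080 = 4.3080e-04 /h
MTBF = 1 / λ_sys = 2320 h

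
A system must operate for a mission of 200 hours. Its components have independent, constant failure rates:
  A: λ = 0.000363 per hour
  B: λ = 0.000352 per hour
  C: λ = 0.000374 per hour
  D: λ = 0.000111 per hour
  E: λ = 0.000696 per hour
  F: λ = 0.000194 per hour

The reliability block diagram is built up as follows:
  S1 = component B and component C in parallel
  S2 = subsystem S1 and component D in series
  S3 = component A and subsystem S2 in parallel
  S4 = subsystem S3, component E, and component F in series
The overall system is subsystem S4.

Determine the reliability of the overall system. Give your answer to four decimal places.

R(A) = exp(−0.000363 × 200) = 0.929973
R(B) = exp(−0.000352 × 200) = 0.932021
R(C) = exp(−0.000374 × 200) = 0.927929
R(D) = exp(−0.000111 × 200) = 0.978045
R(E) = exp(−0.000696 × 200) = 0.870054
R(F) = exp(−0.000194 × 200) = 0.961943
Parallel (B and C): 1 − (1 − 0.932021)(1 − 0.927929) = 0.995101
Series ([0.995101] and D): 0.995101 × 0.978045 = 0.973254
Parallel (A and [0.973254]): 1 − (1 − 0.929973)(1 − 0.973254) = 0.998127
Series ([0.998127], E, and F): 0.998127 × 0.870054 × 0.961943 = 0.8354

0.8354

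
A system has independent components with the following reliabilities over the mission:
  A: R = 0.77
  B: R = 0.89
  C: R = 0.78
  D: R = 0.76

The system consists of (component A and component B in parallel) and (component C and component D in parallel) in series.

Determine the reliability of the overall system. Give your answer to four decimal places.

0.9232

Parallel (A and B): 1 − (1 − 0.770000)(1 − 0.890000) = 0.974700
Parallel (C and D): 1 − (1 − 0.780000)(1 − 0.760000) = 0.947200
Series ([0.974700] and [0.947200]): 0.974700 × 0.947200 = 0.9232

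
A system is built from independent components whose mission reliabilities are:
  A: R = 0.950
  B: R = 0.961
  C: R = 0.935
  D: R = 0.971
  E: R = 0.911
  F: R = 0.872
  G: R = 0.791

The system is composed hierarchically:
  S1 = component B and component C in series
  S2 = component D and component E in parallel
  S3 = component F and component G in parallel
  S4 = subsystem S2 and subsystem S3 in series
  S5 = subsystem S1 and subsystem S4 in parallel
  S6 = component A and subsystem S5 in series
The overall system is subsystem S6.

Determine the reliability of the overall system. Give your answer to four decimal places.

0.9472

Series (B and C): 0.961000 × 0.935000 = 0.898535
Parallel (D and E): 1 − (1 − 0.971000)(1 − 0.911000) = 0.997419
Parallel (F and G): 1 − (1 − 0.872000)(1 − 0.791000) = 0.973248
Series ([0.997419] and [0.973248]): 0.997419 × 0.973248 = 0.970736
Parallel ([0.898535] and [0.970736]): 1 − (1 − 0.898535)(1 − 0.970736) = 0.997031
Series (A and [0.997031]): 0.950000 × 0.997031 = 0.9472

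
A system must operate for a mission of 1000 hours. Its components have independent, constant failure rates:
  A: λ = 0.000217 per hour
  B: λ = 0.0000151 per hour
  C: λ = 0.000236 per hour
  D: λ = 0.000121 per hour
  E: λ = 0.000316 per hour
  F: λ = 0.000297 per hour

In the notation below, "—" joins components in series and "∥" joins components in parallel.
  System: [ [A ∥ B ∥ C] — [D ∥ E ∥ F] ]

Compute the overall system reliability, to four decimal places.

0.9915

R(A) = exp(−0.000217 × 1000) = 0.804930
R(B) = exp(−0.0000151 × 1000) = 0.985013
R(C) = exp(−0.000236 × 1000) = 0.789781
R(D) = exp(−0.000121 × 1000) = 0.886034
R(E) = exp(−0.000316 × 1000) = 0.729059
R(F) = exp(−0.000297 × 1000) = 0.743044
Parallel (A, B, and C): 1 − (1 − 0.804930)(1 − 0.985013)(1 − 0.789781) = 0.999385
Parallel (D, E, and F): 1 − (1 − 0.886034)(1 − 0.729059)(1 − 0.743044) = 0.992066
Series ([0.999385] and [0.992066]): 0.999385 × 0.992066 = 0.9915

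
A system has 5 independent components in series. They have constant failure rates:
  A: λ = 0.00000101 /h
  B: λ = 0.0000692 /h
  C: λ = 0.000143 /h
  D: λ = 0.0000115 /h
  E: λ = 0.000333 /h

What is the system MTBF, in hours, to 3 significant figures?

1790

Series of exponential components: λ_sys = Σ λ_i
λ_sys = 0.00000101 + 0.0000692 + 0.000143 + 0.0000115 + 0.000333 = 5.5771e-04 /h
MTBF = 1 / λ_sys = 1790 h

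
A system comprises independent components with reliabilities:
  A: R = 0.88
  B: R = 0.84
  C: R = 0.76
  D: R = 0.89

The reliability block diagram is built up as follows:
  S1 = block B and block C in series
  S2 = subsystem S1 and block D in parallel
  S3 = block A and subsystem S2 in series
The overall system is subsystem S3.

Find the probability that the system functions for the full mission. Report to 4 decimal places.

0.8450

Series (B and C): 0.840000 × 0.760000 = 0.638400
Parallel ([0.638400] and D): 1 − (1 − 0.638400)(1 − 0.890000) = 0.960224
Series (A and [0.960224]): 0.880000 × 0.960224 = 0.8450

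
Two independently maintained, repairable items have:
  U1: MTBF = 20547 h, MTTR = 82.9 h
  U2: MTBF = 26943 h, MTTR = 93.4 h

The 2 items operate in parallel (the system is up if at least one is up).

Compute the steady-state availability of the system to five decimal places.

A(U1) = MTBF/(MTBF+MTTR) = 20547/(20547+82.9) = 0.995982
A(U2) = MTBF/(MTBF+MTTR) = 26943/(26943+93.4) = 0.996545
Parallel availability: 1 − (1 − 0.995982)(1 − 0.996545) = 0.99999

0.99999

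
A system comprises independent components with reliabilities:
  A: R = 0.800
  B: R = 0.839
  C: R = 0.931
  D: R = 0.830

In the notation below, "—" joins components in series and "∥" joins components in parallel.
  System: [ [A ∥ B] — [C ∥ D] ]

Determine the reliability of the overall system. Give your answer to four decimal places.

Parallel (A and B): 1 − (1 − 0.800000)(1 − 0.839000) = 0.967800
Parallel (C and D): 1 − (1 − 0.931000)(1 − 0.830000) = 0.988270
Series ([0.967800] and [0.988270]): 0.967800 × 0.988270 = 0.9564

0.9564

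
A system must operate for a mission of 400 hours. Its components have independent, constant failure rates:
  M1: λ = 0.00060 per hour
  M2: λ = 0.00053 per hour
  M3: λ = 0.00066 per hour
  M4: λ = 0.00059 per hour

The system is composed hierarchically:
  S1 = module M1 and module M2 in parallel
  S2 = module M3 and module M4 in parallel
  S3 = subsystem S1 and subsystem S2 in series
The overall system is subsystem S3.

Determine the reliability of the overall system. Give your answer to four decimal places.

R(M1) = exp(−0.00060 × 400) = 0.786628
R(M2) = exp(−0.00053 × 400) = 0.808965
R(M3) = exp(−0.00066 × 400) = 0.767974
R(M4) = exp(−0.00059 × 400) = 0.789781
Parallel (M1 and M2): 1 − (1 − 0.786628)(1 − 0.808965) = 0.959238
Parallel (M3 and M4): 1 − (1 − 0.767974)(1 − 0.789781) = 0.951224
Series ([0.959238] and [0.951224]): 0.959238 × 0.951224 = 0.9125

0.9125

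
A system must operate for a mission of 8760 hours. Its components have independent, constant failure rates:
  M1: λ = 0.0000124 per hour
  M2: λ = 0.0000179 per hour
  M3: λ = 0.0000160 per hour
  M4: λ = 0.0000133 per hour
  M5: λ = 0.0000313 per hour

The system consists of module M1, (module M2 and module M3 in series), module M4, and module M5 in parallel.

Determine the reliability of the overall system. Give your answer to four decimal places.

R(M1) = exp(−0.0000124 × 8760) = 0.897068
R(M2) = exp(−0.0000179 × 8760) = 0.854872
R(M3) = exp(−0.0000160 × 8760) = 0.869219
R(M4) = exp(−0.0000133 × 8760) = 0.890023
R(M5) = exp(−0.0000313 × 8760) = 0.760189
Series (M2 and M3): 0.854872 × 0.869219 = 0.743071
Parallel (M1, [0.743071], M4, and M5): 1 − (1 − 0.897068)(1 − 0.743071)(1 − 0.890023)(1 − 0.760189) = 0.9993

0.9993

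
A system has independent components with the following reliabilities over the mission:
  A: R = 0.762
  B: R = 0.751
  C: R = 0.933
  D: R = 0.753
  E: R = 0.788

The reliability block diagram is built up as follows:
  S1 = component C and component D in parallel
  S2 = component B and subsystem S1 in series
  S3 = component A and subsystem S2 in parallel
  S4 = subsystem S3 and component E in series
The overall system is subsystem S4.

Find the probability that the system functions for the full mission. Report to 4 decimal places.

0.7390

Parallel (C and D): 1 − (1 − 0.933000)(1 − 0.753000) = 0.983451
Series (B and [0.983451]): 0.751000 × 0.983451 = 0.738572
Parallel (A and [0.738572]): 1 − (1 − 0.762000)(1 − 0.738572) = 0.937780
Series ([0.937780] and E): 0.937780 × 0.788000 = 0.7390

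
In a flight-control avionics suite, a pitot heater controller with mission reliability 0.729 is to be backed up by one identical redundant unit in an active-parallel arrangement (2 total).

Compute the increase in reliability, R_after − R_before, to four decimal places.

0.1976

R_before = 0.729
R_after = 1 − (1 − 0.729)^2 = 0.9266
ΔR = 0.9266 − 0.729 = 0.1976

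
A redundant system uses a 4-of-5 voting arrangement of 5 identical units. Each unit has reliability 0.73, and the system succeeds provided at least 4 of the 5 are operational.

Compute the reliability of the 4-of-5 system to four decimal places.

R = Σ_{i=4}^{5} C(5,i) p^i (1−p)^{5−i} with p = 0.73
C(5,4)·0.73^4·0.27^1 = 0.383376
C(5,5)·0.73^5·0.27^0 = 0.207307
Sum = 0.5907

0.5907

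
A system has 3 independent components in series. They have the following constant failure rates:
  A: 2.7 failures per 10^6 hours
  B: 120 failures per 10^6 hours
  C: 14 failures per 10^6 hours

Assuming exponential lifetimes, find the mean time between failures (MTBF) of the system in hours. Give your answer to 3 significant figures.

7320

Series of exponential components: λ_sys = Σ λ_i
λ_sys = 0.0000027 + 0.00012 + 0.000014 = 1.3670e-04 /h
MTBF = 1 / λ_sys = 7320 h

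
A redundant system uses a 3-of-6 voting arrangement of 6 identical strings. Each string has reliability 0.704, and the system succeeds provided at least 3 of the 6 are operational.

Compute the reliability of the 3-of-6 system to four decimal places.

R = Σ_{i=3}^{6} C(6,i) p^i (1−p)^{6−i} with p = 0.704
C(6,3)·0.704^3·0.296^3 = 0.180977
C(6,4)·0.704^4·0.296^2 = 0.322824
C(6,5)·0.704^5·0.296^1 = 0.307119
C(6,6)·0.704^6·0.296^0 = 0.121741
Sum = 0.9327

0.9327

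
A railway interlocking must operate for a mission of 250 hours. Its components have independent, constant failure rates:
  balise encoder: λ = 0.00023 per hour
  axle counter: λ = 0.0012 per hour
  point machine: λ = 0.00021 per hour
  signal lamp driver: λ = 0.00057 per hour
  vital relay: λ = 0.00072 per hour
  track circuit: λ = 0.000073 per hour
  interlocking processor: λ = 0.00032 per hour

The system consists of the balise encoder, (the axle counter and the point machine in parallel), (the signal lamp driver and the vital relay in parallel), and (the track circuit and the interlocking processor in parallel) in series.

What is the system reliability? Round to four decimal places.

0.9100

R(balise encoder) = exp(−0.00023 × 250) = 0.944122
R(axle counter) = exp(−0.0012 × 250) = 0.740818
R(point machine) = exp(−0.00021 × 250) = 0.948854
R(signal lamp driver) = exp(−0.00057 × 250) = 0.867188
R(vital relay) = exp(−0.00072 × 250) = 0.835270
R(track circuit) = exp(−0.000073 × 250) = 0.981916
R(interlocking processor) = exp(−0.00032 × 250) = 0.923116
Parallel (axle counter and point machine): 1 − (1 − 0.740818)(1 − 0.948854) = 0.986744
Parallel (signal lamp driver and vital relay): 1 − (1 − 0.867188)(1 − 0.835270) = 0.978122
Parallel (track circuit and interlocking processor): 1 − (1 − 0.981916)(1 − 0.923116) = 0.998610
Series (balise encoder, [0.986744], [0.978122], and [0.998610]): 0.944122 × 0.986744 × 0.978122 × 0.998610 = 0.9100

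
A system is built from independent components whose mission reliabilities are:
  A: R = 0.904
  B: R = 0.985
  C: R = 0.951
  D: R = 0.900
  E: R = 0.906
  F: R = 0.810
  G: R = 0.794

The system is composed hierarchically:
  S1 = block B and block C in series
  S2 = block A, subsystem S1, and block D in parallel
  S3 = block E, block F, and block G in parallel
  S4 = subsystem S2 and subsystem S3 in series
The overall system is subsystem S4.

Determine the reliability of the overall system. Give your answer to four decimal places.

0.9957

Series (B and C): 0.985000 × 0.951000 = 0.936735
Parallel (A, [0.936735], and D): 1 − (1 − 0.904000)(1 − 0.936735)(1 − 0.900000) = 0.999393
Parallel (E, F, and G): 1 − (1 − 0.906000)(1 − 0.810000)(1 − 0.794000) = 0.996321
Series ([0.999393] and [0.996321]): 0.999393 × 0.996321 = 0.9957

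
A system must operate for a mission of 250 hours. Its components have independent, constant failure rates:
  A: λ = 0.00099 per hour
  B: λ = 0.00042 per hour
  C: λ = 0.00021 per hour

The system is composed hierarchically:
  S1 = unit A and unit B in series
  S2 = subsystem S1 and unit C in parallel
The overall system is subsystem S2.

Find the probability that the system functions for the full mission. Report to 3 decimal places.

R(A) = exp(−0.00099 × 250) = 0.78075
R(B) = exp(−0.00042 × 250) = 0.90032
R(C) = exp(−0.00021 × 250) = 0.94885
Series (A and B): 0.78075 × 0.90032 = 0.70292
Parallel ([0.70292] and C): 1 − (1 − 0.70292)(1 − 0.94885) = 0.985

0.985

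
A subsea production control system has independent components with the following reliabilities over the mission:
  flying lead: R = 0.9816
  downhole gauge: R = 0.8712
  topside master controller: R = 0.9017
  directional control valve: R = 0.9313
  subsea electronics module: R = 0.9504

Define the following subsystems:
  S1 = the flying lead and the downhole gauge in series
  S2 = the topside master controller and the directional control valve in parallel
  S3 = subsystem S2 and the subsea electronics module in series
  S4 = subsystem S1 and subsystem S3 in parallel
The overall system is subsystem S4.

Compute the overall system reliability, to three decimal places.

Series (flying lead and downhole gauge): 0.98160 × 0.87120 = 0.85517
Parallel (topside master controller and directional control valve): 1 − (1 − 0.90170)(1 − 0.93130) = 0.99325
Series ([0.99325] and subsea electronics module): 0.99325 × 0.95040 = 0.94398
Parallel ([0.85517] and [0.94398]): 1 − (1 − 0.85517)(1 − 0.94398) = 0.992

0.992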